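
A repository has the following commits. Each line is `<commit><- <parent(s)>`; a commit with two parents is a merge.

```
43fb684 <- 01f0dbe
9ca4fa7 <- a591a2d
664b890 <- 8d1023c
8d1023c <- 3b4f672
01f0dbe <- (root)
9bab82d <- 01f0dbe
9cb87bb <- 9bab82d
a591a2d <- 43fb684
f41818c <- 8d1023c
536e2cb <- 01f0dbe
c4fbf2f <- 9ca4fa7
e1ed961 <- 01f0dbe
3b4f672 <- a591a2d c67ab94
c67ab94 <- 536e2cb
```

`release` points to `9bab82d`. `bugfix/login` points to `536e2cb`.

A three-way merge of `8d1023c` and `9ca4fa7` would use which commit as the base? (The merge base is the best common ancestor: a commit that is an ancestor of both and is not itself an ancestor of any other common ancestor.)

a591a2d

Ancestors of 8d1023c: {01f0dbe, 3b4f672, 43fb684, 536e2cb, 8d1023c, a591a2d, c67ab94}.
Ancestors of 9ca4fa7: {01f0dbe, 43fb684, 9ca4fa7, a591a2d}.
Common ancestors: {01f0dbe, 43fb684, a591a2d}.
Among these, a591a2d is not an ancestor of any other common ancestor — it is the merge base.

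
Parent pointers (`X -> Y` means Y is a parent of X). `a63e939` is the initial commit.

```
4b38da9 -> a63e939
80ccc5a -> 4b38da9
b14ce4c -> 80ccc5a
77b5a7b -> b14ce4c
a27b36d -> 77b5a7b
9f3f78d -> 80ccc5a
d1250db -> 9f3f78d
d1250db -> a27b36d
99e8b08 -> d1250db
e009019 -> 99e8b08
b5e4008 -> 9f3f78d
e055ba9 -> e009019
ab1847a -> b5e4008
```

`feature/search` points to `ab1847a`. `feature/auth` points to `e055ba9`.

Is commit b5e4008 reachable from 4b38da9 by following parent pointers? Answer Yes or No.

Ancestors of 4b38da9: {4b38da9, a63e939}.
b5e4008 is not in that set, so it is not an ancestor of 4b38da9.

No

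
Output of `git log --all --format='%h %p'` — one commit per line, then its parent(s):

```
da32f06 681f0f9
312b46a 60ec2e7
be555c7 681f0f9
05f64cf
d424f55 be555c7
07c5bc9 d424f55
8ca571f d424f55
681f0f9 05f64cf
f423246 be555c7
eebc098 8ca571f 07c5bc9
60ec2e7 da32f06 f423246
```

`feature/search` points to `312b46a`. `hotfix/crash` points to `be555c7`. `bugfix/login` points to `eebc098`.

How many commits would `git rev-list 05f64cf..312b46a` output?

Reachable from 312b46a: {05f64cf, 312b46a, 60ec2e7, 681f0f9, be555c7, da32f06, f423246}.
Reachable from 05f64cf: {05f64cf}.
In 312b46a's history but not 05f64cf's: {312b46a, 60ec2e7, 681f0f9, be555c7, da32f06, f423246} — 6 commits.

6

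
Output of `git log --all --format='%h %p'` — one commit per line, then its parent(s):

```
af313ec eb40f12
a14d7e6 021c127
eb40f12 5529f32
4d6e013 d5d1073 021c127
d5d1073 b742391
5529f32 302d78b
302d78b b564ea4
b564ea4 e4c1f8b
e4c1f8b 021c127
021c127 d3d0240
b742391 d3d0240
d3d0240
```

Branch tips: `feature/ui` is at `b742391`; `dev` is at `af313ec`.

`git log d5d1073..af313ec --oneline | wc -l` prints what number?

Reachable from af313ec: {021c127, 302d78b, 5529f32, af313ec, b564ea4, d3d0240, e4c1f8b, eb40f12}.
Reachable from d5d1073: {b742391, d3d0240, d5d1073}.
In af313ec's history but not d5d1073's: {021c127, 302d78b, 5529f32, af313ec, b564ea4, e4c1f8b, eb40f12} — 7 commits.

7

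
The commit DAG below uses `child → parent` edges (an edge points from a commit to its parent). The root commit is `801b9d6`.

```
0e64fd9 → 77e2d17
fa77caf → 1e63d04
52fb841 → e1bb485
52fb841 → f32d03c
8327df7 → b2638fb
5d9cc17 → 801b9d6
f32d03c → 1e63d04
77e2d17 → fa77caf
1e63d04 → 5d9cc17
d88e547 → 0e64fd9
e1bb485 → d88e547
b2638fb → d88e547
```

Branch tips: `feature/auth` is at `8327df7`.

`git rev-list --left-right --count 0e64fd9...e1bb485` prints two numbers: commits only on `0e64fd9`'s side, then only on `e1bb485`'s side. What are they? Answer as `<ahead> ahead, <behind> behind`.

Reachable from 0e64fd9: {0e64fd9, 1e63d04, 5d9cc17, 77e2d17, 801b9d6, fa77caf}.
Reachable from e1bb485: {0e64fd9, 1e63d04, 5d9cc17, 77e2d17, 801b9d6, d88e547, e1bb485, fa77caf}.
Only in 0e64fd9's history (ahead): {} — 0.
Only in e1bb485's history (behind): {d88e547, e1bb485} — 2.

0 ahead, 2 behind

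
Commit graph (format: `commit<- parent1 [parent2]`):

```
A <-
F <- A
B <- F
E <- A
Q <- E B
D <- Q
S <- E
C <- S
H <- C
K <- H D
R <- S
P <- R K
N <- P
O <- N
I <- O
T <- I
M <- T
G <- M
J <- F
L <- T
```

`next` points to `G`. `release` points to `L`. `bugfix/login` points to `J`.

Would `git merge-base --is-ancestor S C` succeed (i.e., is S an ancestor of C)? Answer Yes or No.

Ancestors of C (commits reachable by following parents): {A, C, E, S}.
S is in that set, so it is an ancestor of C.

Yes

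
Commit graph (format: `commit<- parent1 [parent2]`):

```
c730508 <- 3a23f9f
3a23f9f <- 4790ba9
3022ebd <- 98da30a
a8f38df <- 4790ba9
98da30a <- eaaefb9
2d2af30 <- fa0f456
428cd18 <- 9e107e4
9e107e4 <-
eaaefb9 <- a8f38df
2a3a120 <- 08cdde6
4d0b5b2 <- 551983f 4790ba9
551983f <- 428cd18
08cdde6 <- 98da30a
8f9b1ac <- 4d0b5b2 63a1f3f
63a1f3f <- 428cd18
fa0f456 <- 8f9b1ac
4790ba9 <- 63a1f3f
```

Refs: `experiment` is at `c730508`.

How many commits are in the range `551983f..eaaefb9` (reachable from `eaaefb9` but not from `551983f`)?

Reachable from eaaefb9: {428cd18, 4790ba9, 63a1f3f, 9e107e4, a8f38df, eaaefb9}.
Reachable from 551983f: {428cd18, 551983f, 9e107e4}.
In eaaefb9's history but not 551983f's: {4790ba9, 63a1f3f, a8f38df, eaaefb9} — 4 commits.

4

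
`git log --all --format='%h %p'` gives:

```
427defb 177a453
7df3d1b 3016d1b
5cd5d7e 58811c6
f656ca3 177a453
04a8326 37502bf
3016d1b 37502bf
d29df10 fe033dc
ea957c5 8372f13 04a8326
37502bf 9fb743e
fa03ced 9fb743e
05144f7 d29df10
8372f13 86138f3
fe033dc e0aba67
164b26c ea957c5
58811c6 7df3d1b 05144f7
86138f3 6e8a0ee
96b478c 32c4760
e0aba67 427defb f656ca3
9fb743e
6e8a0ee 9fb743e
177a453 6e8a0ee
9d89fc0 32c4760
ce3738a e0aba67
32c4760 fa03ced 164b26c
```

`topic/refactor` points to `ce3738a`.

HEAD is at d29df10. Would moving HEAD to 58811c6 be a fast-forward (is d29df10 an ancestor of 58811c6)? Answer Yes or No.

A fast-forward from d29df10 to 58811c6 is possible iff d29df10 is an ancestor of 58811c6.
Ancestors of 58811c6: {05144f7, 177a453, 3016d1b, 37502bf, 427defb, 58811c6, 6e8a0ee, 7df3d1b, 9fb743e, d29df10, e0aba67, f656ca3, fe033dc}.
d29df10 is among them, so fast-forward is possible.

Yes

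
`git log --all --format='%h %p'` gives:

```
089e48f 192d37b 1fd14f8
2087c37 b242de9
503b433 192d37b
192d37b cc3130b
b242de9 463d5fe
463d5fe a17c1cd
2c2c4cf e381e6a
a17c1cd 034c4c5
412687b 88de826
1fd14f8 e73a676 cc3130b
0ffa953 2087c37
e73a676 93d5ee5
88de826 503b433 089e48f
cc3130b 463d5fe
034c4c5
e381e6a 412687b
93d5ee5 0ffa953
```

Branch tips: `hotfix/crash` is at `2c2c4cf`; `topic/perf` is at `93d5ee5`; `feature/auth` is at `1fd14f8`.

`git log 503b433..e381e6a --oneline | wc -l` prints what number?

Reachable from e381e6a: {034c4c5, 089e48f, 0ffa953, 192d37b, 1fd14f8, 2087c37, 412687b, 463d5fe, 503b433, 88de826, 93d5ee5, a17c1cd, b242de9, cc3130b, e381e6a, e73a676}.
Reachable from 503b433: {034c4c5, 192d37b, 463d5fe, 503b433, a17c1cd, cc3130b}.
In e381e6a's history but not 503b433's: {089e48f, 0ffa953, 1fd14f8, 2087c37, 412687b, 88de826, 93d5ee5, b242de9, e381e6a, e73a676} — 10 commits.

10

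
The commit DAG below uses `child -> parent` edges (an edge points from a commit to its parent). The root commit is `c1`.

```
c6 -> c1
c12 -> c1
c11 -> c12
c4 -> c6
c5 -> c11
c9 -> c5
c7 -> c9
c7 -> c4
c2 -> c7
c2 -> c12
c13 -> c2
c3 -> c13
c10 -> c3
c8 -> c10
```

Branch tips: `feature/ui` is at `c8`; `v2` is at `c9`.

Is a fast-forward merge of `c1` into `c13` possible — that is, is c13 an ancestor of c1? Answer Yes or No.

A fast-forward from c13 to c1 is possible iff c13 is an ancestor of c1.
Ancestors of c1: {c1}.
c13 is not among them, so fast-forward is not possible.

No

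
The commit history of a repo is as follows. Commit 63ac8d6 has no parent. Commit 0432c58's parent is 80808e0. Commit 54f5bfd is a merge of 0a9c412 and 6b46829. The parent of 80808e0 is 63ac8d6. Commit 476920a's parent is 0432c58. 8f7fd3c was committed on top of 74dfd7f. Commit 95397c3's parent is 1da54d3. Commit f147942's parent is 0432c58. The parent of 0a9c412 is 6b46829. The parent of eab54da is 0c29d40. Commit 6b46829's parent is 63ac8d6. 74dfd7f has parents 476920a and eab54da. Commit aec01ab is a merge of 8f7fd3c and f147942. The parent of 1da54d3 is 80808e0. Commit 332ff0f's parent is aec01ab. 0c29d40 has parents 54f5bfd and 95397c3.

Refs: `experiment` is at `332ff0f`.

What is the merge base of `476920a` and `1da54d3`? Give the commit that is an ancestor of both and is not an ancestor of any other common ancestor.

Ancestors of 476920a: {0432c58, 476920a, 63ac8d6, 80808e0}.
Ancestors of 1da54d3: {1da54d3, 63ac8d6, 80808e0}.
Common ancestors: {63ac8d6, 80808e0}.
Among these, 80808e0 is not an ancestor of any other common ancestor — it is the merge base.

80808e0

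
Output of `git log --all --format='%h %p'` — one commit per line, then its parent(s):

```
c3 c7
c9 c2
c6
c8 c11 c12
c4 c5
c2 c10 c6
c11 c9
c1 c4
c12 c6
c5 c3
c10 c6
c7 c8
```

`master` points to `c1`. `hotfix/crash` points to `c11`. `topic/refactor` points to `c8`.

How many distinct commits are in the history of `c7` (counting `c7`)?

8

Walking parent pointers from c7: reachable set = {c10, c11, c12, c2, c6, c7, c8, c9}.
That is 8 commits.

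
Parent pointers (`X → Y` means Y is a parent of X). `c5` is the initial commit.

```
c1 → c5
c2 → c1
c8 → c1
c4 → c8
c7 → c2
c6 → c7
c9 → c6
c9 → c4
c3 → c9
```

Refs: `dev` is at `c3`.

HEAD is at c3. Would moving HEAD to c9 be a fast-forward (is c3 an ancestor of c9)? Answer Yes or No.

A fast-forward from c3 to c9 is possible iff c3 is an ancestor of c9.
Ancestors of c9: {c1, c2, c4, c5, c6, c7, c8, c9}.
c3 is not among them, so fast-forward is not possible.

No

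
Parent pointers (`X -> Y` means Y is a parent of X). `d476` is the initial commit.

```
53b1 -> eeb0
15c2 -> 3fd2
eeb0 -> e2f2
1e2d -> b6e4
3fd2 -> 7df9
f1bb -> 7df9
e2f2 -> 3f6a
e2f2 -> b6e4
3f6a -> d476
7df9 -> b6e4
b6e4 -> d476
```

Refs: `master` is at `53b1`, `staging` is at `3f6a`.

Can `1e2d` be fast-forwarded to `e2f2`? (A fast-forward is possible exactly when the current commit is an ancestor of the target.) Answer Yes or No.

No

A fast-forward from 1e2d to e2f2 is possible iff 1e2d is an ancestor of e2f2.
Ancestors of e2f2: {3f6a, b6e4, d476, e2f2}.
1e2d is not among them, so fast-forward is not possible.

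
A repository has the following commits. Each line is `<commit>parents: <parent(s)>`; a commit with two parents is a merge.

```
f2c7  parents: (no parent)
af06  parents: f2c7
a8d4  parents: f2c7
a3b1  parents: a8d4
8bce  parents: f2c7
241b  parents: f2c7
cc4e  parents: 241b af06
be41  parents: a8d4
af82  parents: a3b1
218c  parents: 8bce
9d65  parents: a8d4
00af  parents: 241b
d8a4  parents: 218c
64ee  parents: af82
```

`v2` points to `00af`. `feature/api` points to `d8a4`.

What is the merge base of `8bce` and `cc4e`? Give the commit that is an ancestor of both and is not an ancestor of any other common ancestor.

f2c7

Ancestors of 8bce: {8bce, f2c7}.
Ancestors of cc4e: {241b, af06, cc4e, f2c7}.
Common ancestors: {f2c7}.
The only common ancestor is f2c7, so it is the merge base.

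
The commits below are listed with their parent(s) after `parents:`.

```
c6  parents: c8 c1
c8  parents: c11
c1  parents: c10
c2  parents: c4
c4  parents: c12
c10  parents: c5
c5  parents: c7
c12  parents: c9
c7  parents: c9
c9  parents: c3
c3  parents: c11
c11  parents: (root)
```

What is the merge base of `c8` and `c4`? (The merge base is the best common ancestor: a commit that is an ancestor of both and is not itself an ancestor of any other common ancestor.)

Ancestors of c8: {c11, c8}.
Ancestors of c4: {c11, c12, c3, c4, c9}.
Common ancestors: {c11}.
The only common ancestor is c11, so it is the merge base.

c11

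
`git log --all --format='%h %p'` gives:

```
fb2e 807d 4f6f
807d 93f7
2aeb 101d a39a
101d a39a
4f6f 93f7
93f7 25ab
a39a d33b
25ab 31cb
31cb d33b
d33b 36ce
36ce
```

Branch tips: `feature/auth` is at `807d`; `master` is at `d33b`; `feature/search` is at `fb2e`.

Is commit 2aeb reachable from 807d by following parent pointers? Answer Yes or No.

No

Ancestors of 807d: {25ab, 31cb, 36ce, 807d, 93f7, d33b}.
2aeb is not in that set, so it is not an ancestor of 807d.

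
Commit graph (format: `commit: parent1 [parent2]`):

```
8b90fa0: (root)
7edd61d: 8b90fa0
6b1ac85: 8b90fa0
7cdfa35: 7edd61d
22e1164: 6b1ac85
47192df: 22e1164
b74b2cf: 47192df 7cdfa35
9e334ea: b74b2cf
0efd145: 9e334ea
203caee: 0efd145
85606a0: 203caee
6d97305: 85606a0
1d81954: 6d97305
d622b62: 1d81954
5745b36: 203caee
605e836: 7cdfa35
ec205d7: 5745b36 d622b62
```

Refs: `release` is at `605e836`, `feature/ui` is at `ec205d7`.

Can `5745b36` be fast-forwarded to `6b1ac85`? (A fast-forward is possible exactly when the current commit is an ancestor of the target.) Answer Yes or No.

A fast-forward from 5745b36 to 6b1ac85 is possible iff 5745b36 is an ancestor of 6b1ac85.
Ancestors of 6b1ac85: {6b1ac85, 8b90fa0}.
5745b36 is not among them, so fast-forward is not possible.

No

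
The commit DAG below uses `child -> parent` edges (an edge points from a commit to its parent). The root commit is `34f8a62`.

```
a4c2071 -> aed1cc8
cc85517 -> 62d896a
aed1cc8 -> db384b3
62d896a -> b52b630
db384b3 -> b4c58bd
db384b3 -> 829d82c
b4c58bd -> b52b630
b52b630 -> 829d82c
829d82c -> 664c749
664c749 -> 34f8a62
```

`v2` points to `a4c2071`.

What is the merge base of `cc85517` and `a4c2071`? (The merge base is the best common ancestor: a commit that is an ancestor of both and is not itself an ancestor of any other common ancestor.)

b52b630

Ancestors of cc85517: {34f8a62, 62d896a, 664c749, 829d82c, b52b630, cc85517}.
Ancestors of a4c2071: {34f8a62, 664c749, 829d82c, a4c2071, aed1cc8, b4c58bd, b52b630, db384b3}.
Common ancestors: {34f8a62, 664c749, 829d82c, b52b630}.
Among these, b52b630 is not an ancestor of any other common ancestor — it is the merge base.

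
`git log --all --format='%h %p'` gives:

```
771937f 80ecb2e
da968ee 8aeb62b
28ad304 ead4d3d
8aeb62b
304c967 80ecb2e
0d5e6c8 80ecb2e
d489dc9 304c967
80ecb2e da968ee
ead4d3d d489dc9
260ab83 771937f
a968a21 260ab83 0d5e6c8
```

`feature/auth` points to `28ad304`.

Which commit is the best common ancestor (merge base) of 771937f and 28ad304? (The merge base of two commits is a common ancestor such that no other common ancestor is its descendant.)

Ancestors of 771937f: {771937f, 80ecb2e, 8aeb62b, da968ee}.
Ancestors of 28ad304: {28ad304, 304c967, 80ecb2e, 8aeb62b, d489dc9, da968ee, ead4d3d}.
Common ancestors: {80ecb2e, 8aeb62b, da968ee}.
Among these, 80ecb2e is not an ancestor of any other common ancestor — it is the merge base.

80ecb2e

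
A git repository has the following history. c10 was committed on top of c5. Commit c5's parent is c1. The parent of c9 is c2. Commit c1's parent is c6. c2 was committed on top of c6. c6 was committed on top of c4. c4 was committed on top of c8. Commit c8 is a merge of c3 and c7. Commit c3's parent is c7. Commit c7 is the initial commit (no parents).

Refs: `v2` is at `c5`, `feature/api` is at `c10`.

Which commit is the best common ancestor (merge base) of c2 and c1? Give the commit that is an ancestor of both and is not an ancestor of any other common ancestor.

Ancestors of c2: {c2, c3, c4, c6, c7, c8}.
Ancestors of c1: {c1, c3, c4, c6, c7, c8}.
Common ancestors: {c3, c4, c6, c7, c8}.
Among these, c6 is not an ancestor of any other common ancestor — it is the merge base.

c6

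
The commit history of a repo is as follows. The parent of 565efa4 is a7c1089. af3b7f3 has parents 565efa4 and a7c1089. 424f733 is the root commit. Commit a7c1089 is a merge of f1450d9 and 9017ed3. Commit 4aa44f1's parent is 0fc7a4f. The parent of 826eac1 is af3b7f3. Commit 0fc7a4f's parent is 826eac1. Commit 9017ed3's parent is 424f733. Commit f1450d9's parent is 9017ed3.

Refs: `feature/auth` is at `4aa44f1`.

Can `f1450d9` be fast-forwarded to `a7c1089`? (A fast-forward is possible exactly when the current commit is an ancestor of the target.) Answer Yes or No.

A fast-forward from f1450d9 to a7c1089 is possible iff f1450d9 is an ancestor of a7c1089.
Ancestors of a7c1089: {424f733, 9017ed3, a7c1089, f1450d9}.
f1450d9 is among them, so fast-forward is possible.

Yes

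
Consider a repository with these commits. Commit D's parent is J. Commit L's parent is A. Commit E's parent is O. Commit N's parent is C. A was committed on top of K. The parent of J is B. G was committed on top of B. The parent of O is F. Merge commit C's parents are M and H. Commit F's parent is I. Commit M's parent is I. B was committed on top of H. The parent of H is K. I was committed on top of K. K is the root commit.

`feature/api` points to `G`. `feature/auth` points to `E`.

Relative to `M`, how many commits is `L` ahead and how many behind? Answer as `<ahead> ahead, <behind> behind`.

Reachable from L: {A, K, L}.
Reachable from M: {I, K, M}.
Only in L's history (ahead): {A, L} — 2.
Only in M's history (behind): {I, M} — 2.

2 ahead, 2 behind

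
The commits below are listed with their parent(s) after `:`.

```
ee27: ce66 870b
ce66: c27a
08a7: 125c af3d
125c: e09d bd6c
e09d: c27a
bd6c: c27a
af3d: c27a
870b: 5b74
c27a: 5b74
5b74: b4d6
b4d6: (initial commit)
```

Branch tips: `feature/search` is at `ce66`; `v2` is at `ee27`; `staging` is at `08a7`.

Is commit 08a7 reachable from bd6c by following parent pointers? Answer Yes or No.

Ancestors of bd6c: {5b74, b4d6, bd6c, c27a}.
08a7 is not in that set, so it is not an ancestor of bd6c.

No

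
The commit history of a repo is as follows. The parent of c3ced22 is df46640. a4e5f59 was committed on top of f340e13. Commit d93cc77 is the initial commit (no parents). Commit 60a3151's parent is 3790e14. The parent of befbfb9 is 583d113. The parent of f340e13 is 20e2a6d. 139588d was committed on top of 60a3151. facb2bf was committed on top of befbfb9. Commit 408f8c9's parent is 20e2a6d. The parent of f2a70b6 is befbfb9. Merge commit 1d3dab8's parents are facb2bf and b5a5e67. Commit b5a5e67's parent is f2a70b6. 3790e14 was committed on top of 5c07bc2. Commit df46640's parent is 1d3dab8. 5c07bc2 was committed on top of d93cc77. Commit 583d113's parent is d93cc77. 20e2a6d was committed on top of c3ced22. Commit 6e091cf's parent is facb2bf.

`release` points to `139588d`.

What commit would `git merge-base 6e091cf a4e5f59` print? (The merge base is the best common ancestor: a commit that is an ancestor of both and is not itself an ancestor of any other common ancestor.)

Ancestors of 6e091cf: {583d113, 6e091cf, befbfb9, d93cc77, facb2bf}.
Ancestors of a4e5f59: {1d3dab8, 20e2a6d, 583d113, a4e5f59, b5a5e67, befbfb9, c3ced22, d93cc77, df46640, f2a70b6, f340e13, facb2bf}.
Common ancestors: {583d113, befbfb9, d93cc77, facb2bf}.
Among these, facb2bf is not an ancestor of any other common ancestor — it is the merge base.

facb2bf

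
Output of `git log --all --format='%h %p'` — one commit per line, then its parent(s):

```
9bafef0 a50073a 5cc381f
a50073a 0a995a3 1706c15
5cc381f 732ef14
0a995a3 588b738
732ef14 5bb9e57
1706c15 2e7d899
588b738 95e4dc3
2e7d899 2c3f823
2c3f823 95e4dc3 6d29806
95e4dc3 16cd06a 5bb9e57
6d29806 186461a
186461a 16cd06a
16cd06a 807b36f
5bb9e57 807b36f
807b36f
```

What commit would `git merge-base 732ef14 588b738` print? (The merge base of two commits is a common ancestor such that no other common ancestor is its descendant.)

Ancestors of 732ef14: {5bb9e57, 732ef14, 807b36f}.
Ancestors of 588b738: {16cd06a, 588b738, 5bb9e57, 807b36f, 95e4dc3}.
Common ancestors: {5bb9e57, 807b36f}.
Among these, 5bb9e57 is not an ancestor of any other common ancestor — it is the merge base.

5bb9e57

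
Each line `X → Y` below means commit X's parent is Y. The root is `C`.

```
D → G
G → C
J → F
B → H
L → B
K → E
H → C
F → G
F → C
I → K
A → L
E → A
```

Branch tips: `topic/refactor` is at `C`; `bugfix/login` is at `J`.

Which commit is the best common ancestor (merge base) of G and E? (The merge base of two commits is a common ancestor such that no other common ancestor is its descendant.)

C

Ancestors of G: {C, G}.
Ancestors of E: {A, B, C, E, H, L}.
Common ancestors: {C}.
The only common ancestor is C, so it is the merge base.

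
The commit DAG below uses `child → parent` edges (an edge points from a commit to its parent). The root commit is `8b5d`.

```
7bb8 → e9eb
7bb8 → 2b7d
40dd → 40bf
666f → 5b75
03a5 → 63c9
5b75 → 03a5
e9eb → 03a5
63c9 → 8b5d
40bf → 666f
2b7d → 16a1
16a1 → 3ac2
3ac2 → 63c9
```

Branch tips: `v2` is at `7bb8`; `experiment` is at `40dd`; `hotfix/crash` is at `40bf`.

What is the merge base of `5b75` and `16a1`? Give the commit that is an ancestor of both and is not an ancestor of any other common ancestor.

63c9

Ancestors of 5b75: {03a5, 5b75, 63c9, 8b5d}.
Ancestors of 16a1: {16a1, 3ac2, 63c9, 8b5d}.
Common ancestors: {63c9, 8b5d}.
Among these, 63c9 is not an ancestor of any other common ancestor — it is the merge base.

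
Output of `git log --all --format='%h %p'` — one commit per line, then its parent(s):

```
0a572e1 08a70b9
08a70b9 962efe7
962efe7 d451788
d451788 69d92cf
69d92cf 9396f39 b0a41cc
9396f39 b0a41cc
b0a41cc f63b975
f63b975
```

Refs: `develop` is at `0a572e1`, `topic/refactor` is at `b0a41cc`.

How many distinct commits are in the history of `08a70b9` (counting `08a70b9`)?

Walking parent pointers from 08a70b9: reachable set = {08a70b9, 69d92cf, 9396f39, 962efe7, b0a41cc, d451788, f63b975}.
That is 7 commits.

7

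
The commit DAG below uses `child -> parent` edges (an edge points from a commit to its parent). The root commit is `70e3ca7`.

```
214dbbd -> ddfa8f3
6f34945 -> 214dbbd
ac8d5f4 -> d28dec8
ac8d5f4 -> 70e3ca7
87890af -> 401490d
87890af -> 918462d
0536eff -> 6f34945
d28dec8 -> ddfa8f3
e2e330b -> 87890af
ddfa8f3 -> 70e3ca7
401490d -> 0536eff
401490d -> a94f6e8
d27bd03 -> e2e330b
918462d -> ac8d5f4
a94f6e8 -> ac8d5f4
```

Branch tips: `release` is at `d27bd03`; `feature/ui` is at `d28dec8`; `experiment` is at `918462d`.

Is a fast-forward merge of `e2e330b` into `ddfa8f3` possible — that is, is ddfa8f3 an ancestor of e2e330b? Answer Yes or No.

Yes

A fast-forward from ddfa8f3 to e2e330b is possible iff ddfa8f3 is an ancestor of e2e330b.
Ancestors of e2e330b: {0536eff, 214dbbd, 401490d, 6f34945, 70e3ca7, 87890af, 918462d, a94f6e8, ac8d5f4, d28dec8, ddfa8f3, e2e330b}.
ddfa8f3 is among them, so fast-forward is possible.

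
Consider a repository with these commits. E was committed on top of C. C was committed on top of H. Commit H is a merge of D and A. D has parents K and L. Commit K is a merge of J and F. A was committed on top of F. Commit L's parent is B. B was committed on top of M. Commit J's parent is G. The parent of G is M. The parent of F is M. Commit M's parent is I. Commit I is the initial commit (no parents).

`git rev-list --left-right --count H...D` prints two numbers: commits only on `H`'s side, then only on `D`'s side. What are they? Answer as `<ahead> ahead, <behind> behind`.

2 ahead, 0 behind

Reachable from H: {A, B, D, F, G, H, I, J, K, L, M}.
Reachable from D: {B, D, F, G, I, J, K, L, M}.
Only in H's history (ahead): {A, H} — 2.
Only in D's history (behind): {} — 0.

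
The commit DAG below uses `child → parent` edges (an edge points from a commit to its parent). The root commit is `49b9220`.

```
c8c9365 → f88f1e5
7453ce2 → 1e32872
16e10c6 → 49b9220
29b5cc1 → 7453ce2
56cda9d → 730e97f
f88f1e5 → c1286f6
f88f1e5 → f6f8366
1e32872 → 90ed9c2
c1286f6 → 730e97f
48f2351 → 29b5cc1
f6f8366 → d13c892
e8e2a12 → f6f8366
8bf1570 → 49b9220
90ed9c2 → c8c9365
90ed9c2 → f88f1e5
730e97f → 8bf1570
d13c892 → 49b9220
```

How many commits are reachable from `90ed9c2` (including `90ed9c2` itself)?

9

Walking parent pointers from 90ed9c2: reachable set = {49b9220, 730e97f, 8bf1570, 90ed9c2, c1286f6, c8c9365, d13c892, f6f8366, f88f1e5}.
That is 9 commits.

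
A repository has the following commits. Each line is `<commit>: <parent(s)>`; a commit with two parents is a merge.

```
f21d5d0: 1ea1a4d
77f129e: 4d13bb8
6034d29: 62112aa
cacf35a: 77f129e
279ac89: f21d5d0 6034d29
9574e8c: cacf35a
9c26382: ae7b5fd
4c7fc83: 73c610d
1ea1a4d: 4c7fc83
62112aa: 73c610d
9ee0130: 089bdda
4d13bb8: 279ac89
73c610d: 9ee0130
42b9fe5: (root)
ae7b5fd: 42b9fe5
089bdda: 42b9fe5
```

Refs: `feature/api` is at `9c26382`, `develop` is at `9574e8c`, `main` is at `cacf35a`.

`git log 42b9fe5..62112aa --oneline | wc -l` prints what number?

Reachable from 62112aa: {089bdda, 42b9fe5, 62112aa, 73c610d, 9ee0130}.
Reachable from 42b9fe5: {42b9fe5}.
In 62112aa's history but not 42b9fe5's: {089bdda, 62112aa, 73c610d, 9ee0130} — 4 commits.

4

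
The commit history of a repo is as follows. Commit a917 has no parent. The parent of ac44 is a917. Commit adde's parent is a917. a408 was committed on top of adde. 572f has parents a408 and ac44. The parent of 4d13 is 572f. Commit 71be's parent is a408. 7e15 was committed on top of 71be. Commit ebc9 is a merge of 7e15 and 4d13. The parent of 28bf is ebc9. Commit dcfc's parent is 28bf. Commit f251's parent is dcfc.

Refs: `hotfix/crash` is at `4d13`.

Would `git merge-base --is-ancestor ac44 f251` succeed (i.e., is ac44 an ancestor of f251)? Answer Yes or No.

Ancestors of f251 (commits reachable by following parents): {28bf, 4d13, 572f, 71be, 7e15, a408, a917, ac44, adde, dcfc, ebc9, f251}.
ac44 is in that set, so it is an ancestor of f251.

Yes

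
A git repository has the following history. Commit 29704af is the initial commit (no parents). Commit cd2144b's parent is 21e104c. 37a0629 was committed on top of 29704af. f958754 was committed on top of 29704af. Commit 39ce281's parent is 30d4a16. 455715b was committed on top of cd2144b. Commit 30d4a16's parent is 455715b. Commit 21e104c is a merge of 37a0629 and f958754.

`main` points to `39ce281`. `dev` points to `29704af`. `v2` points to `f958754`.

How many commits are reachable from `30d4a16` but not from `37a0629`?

Reachable from 30d4a16: {21e104c, 29704af, 30d4a16, 37a0629, 455715b, cd2144b, f958754}.
Reachable from 37a0629: {29704af, 37a0629}.
In 30d4a16's history but not 37a0629's: {21e104c, 30d4a16, 455715b, cd2144b, f958754} — 5 commits.

5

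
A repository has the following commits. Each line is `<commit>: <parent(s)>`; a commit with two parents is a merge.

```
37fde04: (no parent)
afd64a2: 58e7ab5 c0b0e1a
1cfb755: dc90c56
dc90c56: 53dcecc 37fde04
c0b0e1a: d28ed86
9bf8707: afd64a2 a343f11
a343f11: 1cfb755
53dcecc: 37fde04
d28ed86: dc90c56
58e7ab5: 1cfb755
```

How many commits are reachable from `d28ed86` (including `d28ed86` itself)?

Walking parent pointers from d28ed86: reachable set = {37fde04, 53dcecc, d28ed86, dc90c56}.
That is 4 commits.

4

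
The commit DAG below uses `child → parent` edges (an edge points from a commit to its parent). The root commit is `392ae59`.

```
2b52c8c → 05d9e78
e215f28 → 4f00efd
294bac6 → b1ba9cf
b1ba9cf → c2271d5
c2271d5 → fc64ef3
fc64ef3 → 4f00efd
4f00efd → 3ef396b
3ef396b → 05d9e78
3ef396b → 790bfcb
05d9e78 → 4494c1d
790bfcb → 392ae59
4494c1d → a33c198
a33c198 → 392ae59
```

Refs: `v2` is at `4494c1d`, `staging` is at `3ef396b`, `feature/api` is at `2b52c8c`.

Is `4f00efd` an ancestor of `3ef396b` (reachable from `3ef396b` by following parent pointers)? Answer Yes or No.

Ancestors of 3ef396b: {05d9e78, 392ae59, 3ef396b, 4494c1d, 790bfcb, a33c198}.
4f00efd is not in that set, so it is not an ancestor of 3ef396b.

No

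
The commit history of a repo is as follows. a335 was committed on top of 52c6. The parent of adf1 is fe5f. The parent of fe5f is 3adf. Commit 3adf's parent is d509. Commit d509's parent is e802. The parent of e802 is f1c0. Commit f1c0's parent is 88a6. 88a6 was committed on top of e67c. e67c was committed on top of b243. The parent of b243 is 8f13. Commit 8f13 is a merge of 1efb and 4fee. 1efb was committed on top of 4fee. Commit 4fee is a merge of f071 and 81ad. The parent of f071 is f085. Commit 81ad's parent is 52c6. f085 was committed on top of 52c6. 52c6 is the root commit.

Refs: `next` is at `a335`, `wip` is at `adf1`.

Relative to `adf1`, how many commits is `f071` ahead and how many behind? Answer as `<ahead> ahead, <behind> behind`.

Reachable from f071: {52c6, f071, f085}.
Reachable from adf1: {1efb, 3adf, 4fee, 52c6, 81ad, 88a6, 8f13, adf1, b243, d509, e67c, e802, f071, f085, f1c0, fe5f}.
Only in f071's history (ahead): {} — 0.
Only in adf1's history (behind): {1efb, 3adf, 4fee, 81ad, 88a6, 8f13, adf1, b243, d509, e67c, e802, f1c0, fe5f} — 13.

0 ahead, 13 behind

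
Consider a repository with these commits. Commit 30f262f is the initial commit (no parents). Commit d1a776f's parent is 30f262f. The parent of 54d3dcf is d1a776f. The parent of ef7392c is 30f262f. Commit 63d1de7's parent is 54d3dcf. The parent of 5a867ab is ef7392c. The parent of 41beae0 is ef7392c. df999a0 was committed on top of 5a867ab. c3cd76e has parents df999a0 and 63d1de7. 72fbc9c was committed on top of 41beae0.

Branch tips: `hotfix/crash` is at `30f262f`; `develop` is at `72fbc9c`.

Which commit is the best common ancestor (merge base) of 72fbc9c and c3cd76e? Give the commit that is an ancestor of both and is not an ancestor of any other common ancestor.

Ancestors of 72fbc9c: {30f262f, 41beae0, 72fbc9c, ef7392c}.
Ancestors of c3cd76e: {30f262f, 54d3dcf, 5a867ab, 63d1de7, c3cd76e, d1a776f, df999a0, ef7392c}.
Common ancestors: {30f262f, ef7392c}.
Among these, ef7392c is not an ancestor of any other common ancestor — it is the merge base.

ef7392c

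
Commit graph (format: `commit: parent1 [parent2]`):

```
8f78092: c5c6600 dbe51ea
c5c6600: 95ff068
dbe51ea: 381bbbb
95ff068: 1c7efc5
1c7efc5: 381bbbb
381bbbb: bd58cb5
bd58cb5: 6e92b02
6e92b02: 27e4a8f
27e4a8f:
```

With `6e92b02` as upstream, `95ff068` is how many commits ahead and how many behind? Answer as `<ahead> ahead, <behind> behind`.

Reachable from 95ff068: {1c7efc5, 27e4a8f, 381bbbb, 6e92b02, 95ff068, bd58cb5}.
Reachable from 6e92b02: {27e4a8f, 6e92b02}.
Only in 95ff068's history (ahead): {1c7efc5, 381bbbb, 95ff068, bd58cb5} — 4.
Only in 6e92b02's history (behind): {} — 0.

4 ahead, 0 behind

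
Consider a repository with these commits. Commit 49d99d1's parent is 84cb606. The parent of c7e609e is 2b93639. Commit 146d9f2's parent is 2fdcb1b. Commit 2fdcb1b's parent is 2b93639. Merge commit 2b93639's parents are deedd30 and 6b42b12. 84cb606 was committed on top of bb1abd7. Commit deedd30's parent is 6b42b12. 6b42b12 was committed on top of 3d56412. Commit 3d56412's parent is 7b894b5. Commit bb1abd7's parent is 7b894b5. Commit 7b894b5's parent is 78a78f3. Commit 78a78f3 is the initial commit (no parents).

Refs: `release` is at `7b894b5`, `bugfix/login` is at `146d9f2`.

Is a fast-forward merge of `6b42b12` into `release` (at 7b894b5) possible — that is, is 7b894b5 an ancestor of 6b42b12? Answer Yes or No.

A fast-forward from 7b894b5 to 6b42b12 is possible iff 7b894b5 is an ancestor of 6b42b12.
Ancestors of 6b42b12: {3d56412, 6b42b12, 78a78f3, 7b894b5}.
7b894b5 is among them, so fast-forward is possible.

Yes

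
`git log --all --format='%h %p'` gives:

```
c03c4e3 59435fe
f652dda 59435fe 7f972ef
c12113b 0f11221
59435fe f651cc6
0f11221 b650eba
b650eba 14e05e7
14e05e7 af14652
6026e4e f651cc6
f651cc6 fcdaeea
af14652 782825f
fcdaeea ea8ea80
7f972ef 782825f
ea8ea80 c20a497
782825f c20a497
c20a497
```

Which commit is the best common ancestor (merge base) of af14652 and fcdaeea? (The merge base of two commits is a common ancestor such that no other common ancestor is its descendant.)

Ancestors of af14652: {782825f, af14652, c20a497}.
Ancestors of fcdaeea: {c20a497, ea8ea80, fcdaeea}.
Common ancestors: {c20a497}.
The only common ancestor is c20a497, so it is the merge base.

c20a497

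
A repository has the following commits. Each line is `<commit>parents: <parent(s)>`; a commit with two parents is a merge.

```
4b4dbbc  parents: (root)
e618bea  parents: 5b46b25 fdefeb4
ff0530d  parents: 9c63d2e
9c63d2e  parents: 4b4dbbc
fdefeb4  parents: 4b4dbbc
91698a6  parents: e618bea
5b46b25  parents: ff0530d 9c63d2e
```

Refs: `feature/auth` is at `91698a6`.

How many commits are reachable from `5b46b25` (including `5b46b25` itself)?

Walking parent pointers from 5b46b25: reachable set = {4b4dbbc, 5b46b25, 9c63d2e, ff0530d}.
That is 4 commits.

4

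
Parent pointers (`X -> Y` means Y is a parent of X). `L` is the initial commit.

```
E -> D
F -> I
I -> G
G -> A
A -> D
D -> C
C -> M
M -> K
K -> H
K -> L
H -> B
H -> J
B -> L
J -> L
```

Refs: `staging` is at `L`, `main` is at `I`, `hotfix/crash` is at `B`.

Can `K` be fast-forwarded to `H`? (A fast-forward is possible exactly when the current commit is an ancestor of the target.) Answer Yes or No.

No

A fast-forward from K to H is possible iff K is an ancestor of H.
Ancestors of H: {B, H, J, L}.
K is not among them, so fast-forward is not possible.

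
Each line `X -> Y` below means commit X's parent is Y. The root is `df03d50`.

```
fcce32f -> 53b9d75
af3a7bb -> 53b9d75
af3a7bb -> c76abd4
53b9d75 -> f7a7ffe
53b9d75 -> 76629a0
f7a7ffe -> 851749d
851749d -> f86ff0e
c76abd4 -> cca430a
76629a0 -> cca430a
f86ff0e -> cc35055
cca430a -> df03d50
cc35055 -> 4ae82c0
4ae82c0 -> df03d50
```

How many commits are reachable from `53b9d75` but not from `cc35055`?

6

Reachable from 53b9d75: {4ae82c0, 53b9d75, 76629a0, 851749d, cc35055, cca430a, df03d50, f7a7ffe, f86ff0e}.
Reachable from cc35055: {4ae82c0, cc35055, df03d50}.
In 53b9d75's history but not cc35055's: {53b9d75, 76629a0, 851749d, cca430a, f7a7ffe, f86ff0e} — 6 commits.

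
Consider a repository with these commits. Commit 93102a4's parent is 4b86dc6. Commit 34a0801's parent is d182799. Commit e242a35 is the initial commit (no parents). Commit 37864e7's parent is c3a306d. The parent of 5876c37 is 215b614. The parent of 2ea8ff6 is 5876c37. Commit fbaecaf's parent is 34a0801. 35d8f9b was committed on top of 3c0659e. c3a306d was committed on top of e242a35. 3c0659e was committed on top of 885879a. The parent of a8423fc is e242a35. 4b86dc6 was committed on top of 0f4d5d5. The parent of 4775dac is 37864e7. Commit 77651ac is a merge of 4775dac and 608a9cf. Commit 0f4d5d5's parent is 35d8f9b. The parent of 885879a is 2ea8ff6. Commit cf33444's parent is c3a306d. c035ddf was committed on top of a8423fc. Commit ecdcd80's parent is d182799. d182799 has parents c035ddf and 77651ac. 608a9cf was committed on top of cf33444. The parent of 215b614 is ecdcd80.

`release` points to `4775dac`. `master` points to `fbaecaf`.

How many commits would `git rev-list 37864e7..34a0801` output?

Reachable from 34a0801: {34a0801, 37864e7, 4775dac, 608a9cf, 77651ac, a8423fc, c035ddf, c3a306d, cf33444, d182799, e242a35}.
Reachable from 37864e7: {37864e7, c3a306d, e242a35}.
In 34a0801's history but not 37864e7's: {34a0801, 4775dac, 608a9cf, 77651ac, a8423fc, c035ddf, cf33444, d182799} — 8 commits.

8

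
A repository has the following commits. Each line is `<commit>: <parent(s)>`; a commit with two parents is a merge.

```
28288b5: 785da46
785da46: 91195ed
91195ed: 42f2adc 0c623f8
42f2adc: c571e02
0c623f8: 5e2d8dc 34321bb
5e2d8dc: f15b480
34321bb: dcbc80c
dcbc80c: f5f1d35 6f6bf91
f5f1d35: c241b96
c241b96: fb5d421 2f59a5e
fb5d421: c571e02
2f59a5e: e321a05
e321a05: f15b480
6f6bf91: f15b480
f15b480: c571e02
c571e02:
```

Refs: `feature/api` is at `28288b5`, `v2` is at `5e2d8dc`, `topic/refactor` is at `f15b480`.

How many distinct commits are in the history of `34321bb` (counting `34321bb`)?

Walking parent pointers from 34321bb: reachable set = {2f59a5e, 34321bb, 6f6bf91, c241b96, c571e02, dcbc80c, e321a05, f15b480, f5f1d35, fb5d421}.
That is 10 commits.

10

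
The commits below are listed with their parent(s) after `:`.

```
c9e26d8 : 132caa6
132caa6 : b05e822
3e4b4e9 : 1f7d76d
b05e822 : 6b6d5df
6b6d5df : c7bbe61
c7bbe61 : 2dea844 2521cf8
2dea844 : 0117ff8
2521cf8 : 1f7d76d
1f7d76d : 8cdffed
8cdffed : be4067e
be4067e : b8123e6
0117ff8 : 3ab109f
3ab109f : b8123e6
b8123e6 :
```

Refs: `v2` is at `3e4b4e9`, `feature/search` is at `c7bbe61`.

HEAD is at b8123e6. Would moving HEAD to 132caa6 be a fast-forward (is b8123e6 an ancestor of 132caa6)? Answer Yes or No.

A fast-forward from b8123e6 to 132caa6 is possible iff b8123e6 is an ancestor of 132caa6.
Ancestors of 132caa6: {0117ff8, 132caa6, 1f7d76d, 2521cf8, 2dea844, 3ab109f, 6b6d5df, 8cdffed, b05e822, b8123e6, be4067e, c7bbe61}.
b8123e6 is among them, so fast-forward is possible.

Yes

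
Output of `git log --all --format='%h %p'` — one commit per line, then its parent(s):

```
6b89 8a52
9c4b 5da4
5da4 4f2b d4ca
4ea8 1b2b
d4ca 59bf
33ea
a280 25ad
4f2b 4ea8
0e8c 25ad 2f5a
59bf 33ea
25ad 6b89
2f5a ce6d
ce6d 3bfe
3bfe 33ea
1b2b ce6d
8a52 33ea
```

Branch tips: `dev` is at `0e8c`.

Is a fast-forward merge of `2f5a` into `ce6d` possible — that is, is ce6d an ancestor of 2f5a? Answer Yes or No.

Yes

A fast-forward from ce6d to 2f5a is possible iff ce6d is an ancestor of 2f5a.
Ancestors of 2f5a: {2f5a, 33ea, 3bfe, ce6d}.
ce6d is among them, so fast-forward is possible.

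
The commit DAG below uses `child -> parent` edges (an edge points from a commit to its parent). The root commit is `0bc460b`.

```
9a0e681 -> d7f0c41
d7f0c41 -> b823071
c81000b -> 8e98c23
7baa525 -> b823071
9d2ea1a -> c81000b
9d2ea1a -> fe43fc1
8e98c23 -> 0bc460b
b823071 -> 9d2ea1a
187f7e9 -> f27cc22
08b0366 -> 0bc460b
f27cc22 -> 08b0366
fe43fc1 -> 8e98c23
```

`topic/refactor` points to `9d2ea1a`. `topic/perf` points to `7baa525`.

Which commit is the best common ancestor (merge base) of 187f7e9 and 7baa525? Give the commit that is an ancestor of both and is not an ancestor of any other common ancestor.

0bc460b

Ancestors of 187f7e9: {08b0366, 0bc460b, 187f7e9, f27cc22}.
Ancestors of 7baa525: {0bc460b, 7baa525, 8e98c23, 9d2ea1a, b823071, c81000b, fe43fc1}.
Common ancestors: {0bc460b}.
The only common ancestor is 0bc460b, so it is the merge base.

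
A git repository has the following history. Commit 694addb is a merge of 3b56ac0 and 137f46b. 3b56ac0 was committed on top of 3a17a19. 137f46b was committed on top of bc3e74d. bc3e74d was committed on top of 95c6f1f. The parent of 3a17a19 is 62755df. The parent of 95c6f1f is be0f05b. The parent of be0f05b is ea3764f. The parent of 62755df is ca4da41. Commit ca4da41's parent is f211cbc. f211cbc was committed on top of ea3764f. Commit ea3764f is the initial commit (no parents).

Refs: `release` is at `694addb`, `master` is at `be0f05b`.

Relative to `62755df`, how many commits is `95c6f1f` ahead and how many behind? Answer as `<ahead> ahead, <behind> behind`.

Reachable from 95c6f1f: {95c6f1f, be0f05b, ea3764f}.
Reachable from 62755df: {62755df, ca4da41, ea3764f, f211cbc}.
Only in 95c6f1f's history (ahead): {95c6f1f, be0f05b} — 2.
Only in 62755df's history (behind): {62755df, ca4da41, f211cbc} — 3.

2 ahead, 3 behind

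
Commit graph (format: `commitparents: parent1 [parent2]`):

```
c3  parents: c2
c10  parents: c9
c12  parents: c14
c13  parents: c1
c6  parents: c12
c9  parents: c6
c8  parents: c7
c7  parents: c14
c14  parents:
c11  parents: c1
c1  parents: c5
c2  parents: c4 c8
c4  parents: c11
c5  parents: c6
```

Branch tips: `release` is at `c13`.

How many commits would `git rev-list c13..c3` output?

Reachable from c3: {c1, c11, c12, c14, c2, c3, c4, c5, c6, c7, c8}.
Reachable from c13: {c1, c12, c13, c14, c5, c6}.
In c3's history but not c13's: {c11, c2, c3, c4, c7, c8} — 6 commits.

6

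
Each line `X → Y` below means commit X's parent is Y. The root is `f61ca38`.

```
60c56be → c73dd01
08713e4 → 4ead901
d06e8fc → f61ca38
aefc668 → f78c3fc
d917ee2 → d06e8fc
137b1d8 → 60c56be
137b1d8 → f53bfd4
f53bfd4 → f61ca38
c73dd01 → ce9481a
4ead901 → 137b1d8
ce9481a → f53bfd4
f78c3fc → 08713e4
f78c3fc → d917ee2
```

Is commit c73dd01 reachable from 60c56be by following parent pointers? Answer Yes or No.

Ancestors of 60c56be (commits reachable by following parents): {60c56be, c73dd01, ce9481a, f53bfd4, f61ca38}.
c73dd01 is in that set, so it is an ancestor of 60c56be.

Yes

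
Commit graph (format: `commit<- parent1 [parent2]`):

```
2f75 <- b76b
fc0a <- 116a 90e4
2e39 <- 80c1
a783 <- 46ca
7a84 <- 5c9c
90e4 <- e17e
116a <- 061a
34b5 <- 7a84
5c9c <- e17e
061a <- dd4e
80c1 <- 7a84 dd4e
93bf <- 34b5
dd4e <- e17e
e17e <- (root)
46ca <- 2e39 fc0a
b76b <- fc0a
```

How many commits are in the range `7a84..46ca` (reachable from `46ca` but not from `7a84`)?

Reachable from 46ca: {061a, 116a, 2e39, 46ca, 5c9c, 7a84, 80c1, 90e4, dd4e, e17e, fc0a}.
Reachable from 7a84: {5c9c, 7a84, e17e}.
In 46ca's history but not 7a84's: {061a, 116a, 2e39, 46ca, 80c1, 90e4, dd4e, fc0a} — 8 commits.

8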